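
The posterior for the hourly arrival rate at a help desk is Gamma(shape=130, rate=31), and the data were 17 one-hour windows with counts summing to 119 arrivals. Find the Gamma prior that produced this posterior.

Gamma(shape=11, rate=14)

A Gamma(α, β) prior (rate parametrization) on a Poisson rate with n observations summing to S gives posterior Gamma(α+S, β+n).
So α = 130 − 119 = 11 and β = 31 − 17 = 14.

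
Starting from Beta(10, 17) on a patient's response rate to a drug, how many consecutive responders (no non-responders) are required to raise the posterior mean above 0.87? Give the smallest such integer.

After k responders and 0 non-responders the posterior is Beta(10+k, 17), with mean (10+k)/(10+17+k).
Set (10+k)/(27+k) > 0.87 and solve: k > (0.87·27 − 10)/(1 − 0.87) = 103.769.
The smallest integer exceeding 103.769 is 104, and checking k=104: (114)/(131) = 0.8702 > 0.87.

k = 104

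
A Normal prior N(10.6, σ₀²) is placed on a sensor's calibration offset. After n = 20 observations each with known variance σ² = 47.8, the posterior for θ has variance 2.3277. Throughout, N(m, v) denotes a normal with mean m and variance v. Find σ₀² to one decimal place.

σ₀² = 89.3

For the Normal–Normal model with known σ², precisions add: τ_n = τ₀ + n/σ².
So 1/σ₀² = 1/2.3277 − 20/47.8 = 0.429609 − 0.418410 = 0.011199.
Hence σ₀² = 1/0.011199 ≈ 89.3.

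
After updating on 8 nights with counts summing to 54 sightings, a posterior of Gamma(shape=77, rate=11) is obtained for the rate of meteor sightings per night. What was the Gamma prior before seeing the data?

Gamma(shape=23, rate=3)

A Gamma(α, β) prior (rate parametrization) on a Poisson rate with n observations summing to S gives posterior Gamma(α+S, β+n).
So α = 77 − 54 = 23 and β = 11 − 8 = 3.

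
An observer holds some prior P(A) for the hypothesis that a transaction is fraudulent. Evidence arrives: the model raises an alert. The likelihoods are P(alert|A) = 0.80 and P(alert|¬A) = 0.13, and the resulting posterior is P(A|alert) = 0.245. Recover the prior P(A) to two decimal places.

Bayes' rule in odds form gives O(A|E) = O(A)·[P(E|A)/P(E|¬A)], hence O(A) = O(A|E)/LR.
Posterior odds = 0.245/(1−0.245) = 0.3245. LR = 0.80/0.13 = 6.1538.
Prior odds = 0.3245/6.1538 = 0.0527, so P(A) = 0.0527/(1+0.0527) ≈ 0.05.

P(A) = 0.05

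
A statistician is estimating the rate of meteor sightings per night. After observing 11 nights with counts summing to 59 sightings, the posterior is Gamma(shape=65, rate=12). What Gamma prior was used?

A Gamma(α, β) prior (rate parametrization) on a Poisson rate with n observations summing to S gives posterior Gamma(α+S, β+n).
So α = 65 − 59 = 6 and β = 12 − 11 = 1.

Gamma(shape=6, rate=1)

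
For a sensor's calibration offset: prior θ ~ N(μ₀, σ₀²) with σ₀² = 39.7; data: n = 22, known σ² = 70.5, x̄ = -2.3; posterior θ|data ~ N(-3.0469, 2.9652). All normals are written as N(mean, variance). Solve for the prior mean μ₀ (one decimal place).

μ₀ = -12.3

With known observation variance, the Normal–Normal posterior has precision τ_n = τ₀ + n/σ² and mean μ_n = (τ₀μ₀ + (n/σ²)x̄)/τ_n.
Here τ₀ = 1/39.7 = 0.025189 and τ_data = 22/70.5 = 0.312057, so τ_n = 0.337246.
Rearranging for μ₀: μ₀ = (μ_n·τ_n − τ_data·x̄)/τ₀ = (-3.0469·0.337246 − 0.312057·-2.3) / 0.025189 = -0.309824/0.025189 ≈ -12.3.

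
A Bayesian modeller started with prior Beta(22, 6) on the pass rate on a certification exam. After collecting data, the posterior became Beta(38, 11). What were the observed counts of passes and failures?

16 passes and 5 failures

A Beta(a, b) prior with s successes and f failures in binomial data gives a Beta(a+s, b+f) posterior.
Match parameters: s=38−22=16, f=11−6=5.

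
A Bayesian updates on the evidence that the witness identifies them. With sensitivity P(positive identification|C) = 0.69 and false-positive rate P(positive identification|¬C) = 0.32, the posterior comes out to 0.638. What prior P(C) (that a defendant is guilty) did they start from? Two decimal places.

Bayes' rule in odds form gives O(C|E) = O(C)·[P(E|C)/P(E|¬C)], hence O(C) = O(C|E)/LR.
Posterior odds = 0.638/(1−0.638) = 1.7624. LR = 0.69/0.32 = 2.1562.
Prior odds = 1.7624/2.1562 = 0.8174, so P(C) = 0.8174/(1+0.8174) ≈ 0.45.

P(C) = 0.45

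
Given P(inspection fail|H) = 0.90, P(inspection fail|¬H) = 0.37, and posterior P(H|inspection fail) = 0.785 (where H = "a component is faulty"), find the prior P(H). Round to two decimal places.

P(H) = 0.60

Bayes' rule in odds form gives O(H|E) = O(H)·[P(E|H)/P(E|¬H)], hence O(H) = O(H|E)/LR.
Posterior odds = 0.785/(1−0.785) = 3.6512. LR = 0.90/0.37 = 2.4324.
Prior odds = 3.6512/2.4324 = 1.5011, so P(H) = 1.5011/(1+1.5011) ≈ 0.60.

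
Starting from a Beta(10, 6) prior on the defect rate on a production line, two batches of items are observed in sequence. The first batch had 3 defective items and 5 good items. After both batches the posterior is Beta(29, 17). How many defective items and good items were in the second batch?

16 defective items and 6 good items

Because Beta–binomial updating is additive in the counts, the combined data contributed (α_post−α_prior, β_post−β_prior) successes and failures.
Total across both batches: 29−10=19 defective items, 17−6=11 good items.
Subtract the first batch: 19−3=16 defective items and 11−5=6 good items.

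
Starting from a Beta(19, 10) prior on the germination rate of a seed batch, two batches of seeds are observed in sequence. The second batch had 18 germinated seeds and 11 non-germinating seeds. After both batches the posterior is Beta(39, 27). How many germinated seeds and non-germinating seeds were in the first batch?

Sequential conjugate updates are equivalent to a single update on the pooled data, so total successes = posterior α − prior α and total failures = posterior β − prior β.
Total across both batches: 39−19=20 germinated seeds, 27−10=17 non-germinating seeds.
Subtract the second batch: 20−18=2 germinated seeds and 17−11=6 non-germinating seeds.

2 germinated seeds and 6 non-germinating seeds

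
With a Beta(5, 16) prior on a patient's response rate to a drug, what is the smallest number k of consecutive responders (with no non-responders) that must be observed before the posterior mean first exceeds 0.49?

k = 11

After k responders and 0 non-responders the posterior is Beta(5+k, 16), with mean (5+k)/(5+16+k).
Set (5+k)/(21+k) > 0.49 and solve: k > (0.49·21 − 5)/(1 − 0.49) = 10.373.
The smallest integer exceeding 10.373 is 11.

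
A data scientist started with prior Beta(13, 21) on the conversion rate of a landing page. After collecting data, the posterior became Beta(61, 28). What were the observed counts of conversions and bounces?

Beta is conjugate to the binomial likelihood: posterior = Beta(a+s, b+f).
So s = 61 − 13 = 48 and f = 28 − 21 = 7.

48 conversions and 7 bounces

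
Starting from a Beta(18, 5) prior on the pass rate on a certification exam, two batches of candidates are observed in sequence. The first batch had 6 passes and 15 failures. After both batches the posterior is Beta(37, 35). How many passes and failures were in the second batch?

13 passes and 15 failures

Sequential conjugate updates are equivalent to a single update on the pooled data, so total successes = posterior α − prior α and total failures = posterior β − prior β.
Total across both batches: 37−18=19 passes, 35−5=30 failures.
Subtract the first batch: 19−6=13 passes and 30−15=15 failures.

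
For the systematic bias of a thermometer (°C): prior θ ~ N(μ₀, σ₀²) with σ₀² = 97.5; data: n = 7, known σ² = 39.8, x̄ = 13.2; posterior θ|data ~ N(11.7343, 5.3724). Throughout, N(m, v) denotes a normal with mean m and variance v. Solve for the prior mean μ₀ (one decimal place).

μ₀ = -13.4

With known observation variance, the Normal–Normal posterior has precision τ_n = τ₀ + n/σ² and mean μ_n = (τ₀μ₀ + (n/σ²)x̄)/τ_n.
Here τ₀ = 1/97.5 = 0.010256 and τ_data = 7/39.8 = 0.175879, so τ_n = 0.186135.
Rearranging for μ₀: μ₀ = (μ_n·τ_n − τ_data·x̄)/τ₀ = (11.7343·0.186135 − 0.175879·13.2) / 0.010256 = -0.137439/0.010256 ≈ -13.4.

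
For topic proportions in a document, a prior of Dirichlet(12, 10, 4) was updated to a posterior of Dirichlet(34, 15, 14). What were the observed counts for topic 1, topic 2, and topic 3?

For a Dirichlet(α) prior with multinomial counts c, the posterior is Dirichlet(α + c) componentwise.
Counts are posterior − prior componentwise: 34−12=22, 15−10=5, 14−4=10.

counts (22, 5, 10)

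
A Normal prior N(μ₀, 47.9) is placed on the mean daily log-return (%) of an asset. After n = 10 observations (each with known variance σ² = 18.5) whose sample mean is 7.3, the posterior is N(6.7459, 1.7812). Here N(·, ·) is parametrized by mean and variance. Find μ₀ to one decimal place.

μ₀ = -7.6

The posterior mean is a precision-weighted average: μ_n = (τ₀μ₀ + τ_data·x̄)/(τ₀+τ_data), with τ₀=1/σ₀² and τ_data=n/σ².
Here τ₀ = 1/47.9 = 0.020877 and τ_data = 10/18.5 = 0.540541, so τ_n = 0.561418.
Rearranging for μ₀: μ₀ = (μ_n·τ_n − τ_data·x̄)/τ₀ = (6.7459·0.561418 − 0.540541·7.3) / 0.020877 = -0.158680/0.020877 ≈ -7.6.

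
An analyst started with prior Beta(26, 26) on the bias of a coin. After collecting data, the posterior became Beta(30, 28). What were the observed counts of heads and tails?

4 heads and 2 tails

Under Beta–binomial conjugacy the posterior parameters are (α+s, β+f).
So s = 30 − 26 = 4 and f = 28 − 26 = 2.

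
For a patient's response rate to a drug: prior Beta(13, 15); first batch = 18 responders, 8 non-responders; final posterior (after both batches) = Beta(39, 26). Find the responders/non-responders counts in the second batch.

Sequential conjugate updates are equivalent to a single update on the pooled data, so total successes = posterior α − prior α and total failures = posterior β − prior β.
Total across both batches: 39−13=26 responders, 26−15=11 non-responders.
Subtract the first batch: 26−18=8 responders and 11−8=3 non-responders.

8 responders and 3 non-responders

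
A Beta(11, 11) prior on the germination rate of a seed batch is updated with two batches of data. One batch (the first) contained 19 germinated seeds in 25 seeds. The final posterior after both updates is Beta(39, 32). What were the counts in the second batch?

9 germinated seeds and 15 non-germinating seeds

Because Beta–binomial updating is additive in the counts, the combined data contributed (α_post−α_prior, β_post−β_prior) successes and failures.
Total across both batches: 39−11=28 germinated seeds, 32−11=21 non-germinating seeds.
Subtract the first batch: 28−19=9 germinated seeds and 21−6=15 non-germinating seeds.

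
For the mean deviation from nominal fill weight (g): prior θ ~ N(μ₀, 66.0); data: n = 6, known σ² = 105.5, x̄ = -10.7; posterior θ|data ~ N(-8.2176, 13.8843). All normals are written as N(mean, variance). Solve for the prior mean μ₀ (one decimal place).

μ₀ = 1.1

With known observation variance, the Normal–Normal posterior has precision τ_n = τ₀ + n/σ² and mean μ_n = (τ₀μ₀ + (n/σ²)x̄)/τ_n.
Here τ₀ = 1/66.0 = 0.015152 and τ_data = 6/105.5 = 0.056872, so τ_n = 0.072024.
Rearranging for μ₀: μ₀ = (μ_n·τ_n − τ_data·x̄)/τ₀ = (-8.2176·0.072024 − 0.056872·-10.7) / 0.015152 = 0.016666/0.015152 ≈ 1.1.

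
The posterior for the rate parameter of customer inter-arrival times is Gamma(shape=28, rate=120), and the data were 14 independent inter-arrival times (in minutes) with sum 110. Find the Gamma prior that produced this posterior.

Gamma(shape=14, rate=10)

Gamma–exponential conjugacy: posterior shape = α + n, posterior rate = β + Σtᵢ.
So α = 28 − 14 = 14 and β = 120 − 110 = 10.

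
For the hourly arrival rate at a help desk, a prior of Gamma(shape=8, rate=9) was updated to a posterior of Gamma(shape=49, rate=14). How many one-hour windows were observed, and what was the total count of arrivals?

Gamma–Poisson conjugacy: posterior shape = α + Σxᵢ, posterior rate = β + n.
Matching: Σxᵢ = 49 − 8 = 41 and n = 14 − 9 = 5.

n = 5 one-hour windows with total 41 arrivals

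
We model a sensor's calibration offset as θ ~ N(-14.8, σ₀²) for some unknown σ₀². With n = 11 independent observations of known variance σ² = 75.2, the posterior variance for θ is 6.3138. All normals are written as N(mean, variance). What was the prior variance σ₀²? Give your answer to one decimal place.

For the Normal–Normal model with known σ², precisions add: τ_n = τ₀ + n/σ².
So 1/σ₀² = 1/6.3138 − 11/75.2 = 0.158383 − 0.146277 = 0.012106.
Hence σ₀² = 1/0.012106 ≈ 82.6.

σ₀² = 82.6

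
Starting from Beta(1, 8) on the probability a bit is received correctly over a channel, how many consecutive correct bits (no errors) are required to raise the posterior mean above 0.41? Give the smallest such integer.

k = 5

After k correct bits and 0 errors the posterior is Beta(1+k, 8), with mean (1+k)/(1+8+k).
Set (1+k)/(9+k) > 0.41 and solve: k > (0.41·9 − 1)/(1 − 0.41) = 4.559.
The smallest integer exceeding 4.559 is 5.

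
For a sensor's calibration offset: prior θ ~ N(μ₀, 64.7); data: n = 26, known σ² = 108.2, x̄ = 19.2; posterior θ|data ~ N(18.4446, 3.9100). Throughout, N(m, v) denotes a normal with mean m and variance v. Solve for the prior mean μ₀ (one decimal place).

With known observation variance, the Normal–Normal posterior has precision τ_n = τ₀ + n/σ² and mean μ_n = (τ₀μ₀ + (n/σ²)x̄)/τ_n.
Here τ₀ = 1/64.7 = 0.015456 and τ_data = 26/108.2 = 0.240296, so τ_n = 0.255752.
Rearranging for μ₀: μ₀ = (μ_n·τ_n − τ_data·x̄)/τ₀ = (18.4446·0.255752 − 0.240296·19.2) / 0.015456 = 0.103560/0.015456 ≈ 6.7.

μ₀ = 6.7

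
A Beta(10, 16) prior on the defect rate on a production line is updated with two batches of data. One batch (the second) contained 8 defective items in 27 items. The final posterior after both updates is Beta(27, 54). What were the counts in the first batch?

9 defective items and 19 good items

Because Beta–binomial updating is additive in the counts, the combined data contributed (α_post−α_prior, β_post−β_prior) successes and failures.
Total across both batches: 27−10=17 defective items, 54−16=38 good items.
Subtract the second batch: 17−8=9 defective items and 38−19=19 good items.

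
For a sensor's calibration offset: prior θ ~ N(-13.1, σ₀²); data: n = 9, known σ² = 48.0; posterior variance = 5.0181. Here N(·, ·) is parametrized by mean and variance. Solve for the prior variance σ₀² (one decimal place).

Posterior precision equals prior precision plus data precision: 1/σ_n² = 1/σ₀² + n/σ².
So 1/σ₀² = 1/5.0181 − 9/48.0 = 0.199279 − 0.187500 = 0.011779.
Hence σ₀² = 1/0.011779 ≈ 84.9.

σ₀² = 84.9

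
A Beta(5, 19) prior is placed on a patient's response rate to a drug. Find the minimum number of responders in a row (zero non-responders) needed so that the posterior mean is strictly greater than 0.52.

k = 16

After k responders and 0 non-responders the posterior is Beta(5+k, 19), with mean (5+k)/(5+19+k).
Set (5+k)/(24+k) > 0.52 and solve: k > (0.52·24 − 5)/(1 − 0.52) = 15.583.
The smallest integer exceeding 15.583 is 16, and checking k=16: (21)/(40) = 0.5250 > 0.52.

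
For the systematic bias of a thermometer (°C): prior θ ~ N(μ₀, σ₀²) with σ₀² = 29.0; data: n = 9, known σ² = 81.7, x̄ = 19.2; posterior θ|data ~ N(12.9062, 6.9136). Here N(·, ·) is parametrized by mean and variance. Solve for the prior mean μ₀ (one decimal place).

μ₀ = -7.2

With known observation variance, the Normal–Normal posterior has precision τ_n = τ₀ + n/σ² and mean μ_n = (τ₀μ₀ + (n/σ²)x̄)/τ_n.
Here τ₀ = 1/29.0 = 0.034483 and τ_data = 9/81.7 = 0.110159, so τ_n = 0.144642.
Rearranging for μ₀: μ₀ = (μ_n·τ_n − τ_data·x̄)/τ₀ = (12.9062·0.144642 − 0.110159·19.2) / 0.034483 = -0.248274/0.034483 ≈ -7.2.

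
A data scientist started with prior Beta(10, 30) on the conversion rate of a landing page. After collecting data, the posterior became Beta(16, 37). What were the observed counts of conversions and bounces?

6 conversions and 7 bounces

A Beta(α, β) prior with s successes and f failures in binomial data gives a Beta(α+s, β+f) posterior.
So s = 16 − 10 = 6 and f = 37 − 30 = 7.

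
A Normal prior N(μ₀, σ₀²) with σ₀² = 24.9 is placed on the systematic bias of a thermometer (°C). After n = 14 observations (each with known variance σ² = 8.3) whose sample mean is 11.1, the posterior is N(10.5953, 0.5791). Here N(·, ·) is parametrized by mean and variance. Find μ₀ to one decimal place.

The posterior mean is a precision-weighted average: μ_n = (τ₀μ₀ + τ_data·x̄)/(τ₀+τ_data), with τ₀=1/σ₀² and τ_data=n/σ².
Here τ₀ = 1/24.9 = 0.040161 and τ_data = 14/8.3 = 1.686747, so τ_n = 1.726908.
Rearranging for μ₀: μ₀ = (μ_n·τ_n − τ_data·x̄)/τ₀ = (10.5953·1.726908 − 1.686747·11.1) / 0.040161 = -0.425783/0.040161 ≈ -10.6.

μ₀ = -10.6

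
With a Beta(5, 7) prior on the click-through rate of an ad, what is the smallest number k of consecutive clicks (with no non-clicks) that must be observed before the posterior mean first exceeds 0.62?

k = 7

After k clicks and 0 non-clicks the posterior is Beta(5+k, 7), with mean (5+k)/(5+7+k).
Set (5+k)/(12+k) > 0.62 and solve: k > (0.62·12 − 5)/(1 − 0.62) = 6.421.
The smallest integer exceeding 6.421 is 7, and checking k=7: (12)/(19) = 0.6316 > 0.62.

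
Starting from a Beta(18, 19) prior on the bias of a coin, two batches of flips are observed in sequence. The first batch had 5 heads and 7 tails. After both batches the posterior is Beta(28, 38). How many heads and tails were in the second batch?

Because Beta–binomial updating is additive in the counts, the combined data contributed (α_post−α_prior, β_post−β_prior) successes and failures.
Total across both batches: 28−18=10 heads, 38−19=19 tails.
Subtract the first batch: 10−5=5 heads and 19−7=12 tails.

5 heads and 12 tails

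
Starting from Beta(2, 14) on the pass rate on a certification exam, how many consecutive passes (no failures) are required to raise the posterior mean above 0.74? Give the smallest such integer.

k = 38

After k passes and 0 failures the posterior is Beta(2+k, 14), with mean (2+k)/(2+14+k).
Set (2+k)/(16+k) > 0.74 and solve: k > (0.74·16 − 2)/(1 − 0.74) = 37.846.
The smallest integer exceeding 37.846 is 38, and checking k=38: (40)/(54) = 0.7407 > 0.74.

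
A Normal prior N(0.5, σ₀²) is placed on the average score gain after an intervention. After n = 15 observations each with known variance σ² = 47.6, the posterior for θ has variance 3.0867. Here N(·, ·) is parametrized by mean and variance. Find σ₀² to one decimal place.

σ₀² = 113.1

For the Normal–Normal model with known σ², precisions add: τ_n = τ₀ + n/σ².
So 1/σ₀² = 1/3.0867 − 15/47.6 = 0.323971 − 0.315126 = 0.008845.
Hence σ₀² = 1/0.008845 ≈ 113.1.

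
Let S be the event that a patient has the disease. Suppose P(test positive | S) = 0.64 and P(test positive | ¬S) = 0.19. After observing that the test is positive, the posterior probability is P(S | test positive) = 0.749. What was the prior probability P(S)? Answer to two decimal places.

Bayes' rule in odds form gives O(S|E) = O(S)·[P(E|S)/P(E|¬S)], hence O(S) = O(S|E)/LR.
Posterior odds = 0.749/(1−0.749) = 2.9841. LR = 0.64/0.19 = 3.3684.
Prior odds = 2.9841/3.3684 = 0.8859, so P(S) = 0.8859/(1+0.8859) ≈ 0.47.

P(S) = 0.47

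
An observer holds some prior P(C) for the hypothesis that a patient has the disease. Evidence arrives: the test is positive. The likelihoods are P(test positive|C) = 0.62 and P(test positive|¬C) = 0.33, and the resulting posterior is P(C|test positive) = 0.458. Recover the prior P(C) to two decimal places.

Bayes' rule in odds form gives O(C|E) = O(C)·[P(E|C)/P(E|¬C)], hence O(C) = O(C|E)/LR.
Posterior odds = 0.458/(1−0.458) = 0.8450. LR = 0.62/0.33 = 1.8788.
Prior odds = 0.8450/1.8788 = 0.4498, so P(C) = 0.4498/(1+0.4498) ≈ 0.31.

P(C) = 0.31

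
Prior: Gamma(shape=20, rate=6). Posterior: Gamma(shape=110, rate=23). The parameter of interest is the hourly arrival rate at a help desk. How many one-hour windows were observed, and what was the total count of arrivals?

A Gamma(α, β) prior (rate parametrization) on a Poisson rate with n observations summing to S gives posterior Gamma(α+S, β+n).
Matching: Σxᵢ = 110 − 20 = 90 and n = 23 − 6 = 17.

n = 17 one-hour windows with total 90 arrivals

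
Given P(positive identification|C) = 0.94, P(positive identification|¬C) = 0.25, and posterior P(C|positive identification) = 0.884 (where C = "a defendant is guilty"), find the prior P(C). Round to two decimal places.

P(C) = 0.67

In odds form, posterior odds = prior odds × likelihood ratio, so prior odds = posterior odds ÷ LR.
Posterior odds = 0.884/(1−0.884) = 7.6207. LR = 0.94/0.25 = 3.7600.
Prior odds = 7.6207/3.7600 = 2.0268, so P(C) = 2.0268/(1+2.0268) ≈ 0.67.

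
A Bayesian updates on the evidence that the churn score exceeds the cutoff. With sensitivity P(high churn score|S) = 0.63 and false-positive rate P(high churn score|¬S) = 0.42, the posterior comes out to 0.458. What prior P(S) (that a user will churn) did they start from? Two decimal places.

P(S) = 0.36

Bayes' rule in odds form gives O(S|E) = O(S)·[P(E|S)/P(E|¬S)], hence O(S) = O(S|E)/LR.
Posterior odds = 0.458/(1−0.458) = 0.8450. LR = 0.63/0.42 = 1.5000.
Prior odds = 0.8450/1.5000 = 0.5633, so P(S) = 0.5633/(1+0.5633) ≈ 0.36.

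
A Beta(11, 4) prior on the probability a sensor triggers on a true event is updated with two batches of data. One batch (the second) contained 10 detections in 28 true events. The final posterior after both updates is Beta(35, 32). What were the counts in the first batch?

Sequential conjugate updates are equivalent to a single update on the pooled data, so total successes = posterior α − prior α and total failures = posterior β − prior β.
Total across both batches: 35−11=24 detections, 32−4=28 misses.
Subtract the second batch: 24−10=14 detections and 28−18=10 misses.

14 detections and 10 misses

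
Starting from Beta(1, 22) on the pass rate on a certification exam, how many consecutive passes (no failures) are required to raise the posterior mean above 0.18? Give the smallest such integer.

After k passes and 0 failures the posterior is Beta(1+k, 22), with mean (1+k)/(1+22+k).
Set (1+k)/(23+k) > 0.18 and solve: k > (0.18·23 − 1)/(1 − 0.18) = 3.829.
The smallest integer exceeding 3.829 is 4, and checking k=4: (5)/(27) = 0.1852 > 0.18.

k = 4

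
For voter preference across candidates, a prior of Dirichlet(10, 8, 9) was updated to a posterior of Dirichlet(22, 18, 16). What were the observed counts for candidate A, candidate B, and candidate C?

For a Dirichlet(α) prior with multinomial counts c, the posterior is Dirichlet(α + c) componentwise.
Counts are posterior − prior componentwise: 22−10=12, 18−8=10, 16−9=7.

counts (12, 10, 7)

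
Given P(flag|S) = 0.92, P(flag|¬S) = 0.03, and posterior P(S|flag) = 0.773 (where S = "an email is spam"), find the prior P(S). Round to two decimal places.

P(S) = 0.10

Bayes' rule in odds form gives O(S|E) = O(S)·[P(E|S)/P(E|¬S)], hence O(S) = O(S|E)/LR.
Posterior odds = 0.773/(1−0.773) = 3.4053. LR = 0.92/0.03 = 30.6667.
Prior odds = 3.4053/30.6667 = 0.1110, so P(S) = 0.1110/(1+0.1110) ≈ 0.10.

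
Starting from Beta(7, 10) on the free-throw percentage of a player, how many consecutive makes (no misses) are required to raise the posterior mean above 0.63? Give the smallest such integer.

After k makes and 0 misses the posterior is Beta(7+k, 10), with mean (7+k)/(7+10+k).
Set (7+k)/(17+k) > 0.63 and solve: k > (0.63·17 − 7)/(1 − 0.63) = 10.027.
The smallest integer exceeding 10.027 is 11, and checking k=11: (18)/(28) = 0.6429 > 0.63.

k = 11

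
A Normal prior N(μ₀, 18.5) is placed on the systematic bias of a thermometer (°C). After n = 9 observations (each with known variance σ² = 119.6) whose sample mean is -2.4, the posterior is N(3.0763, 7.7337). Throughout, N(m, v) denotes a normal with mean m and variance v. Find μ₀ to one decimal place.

With known observation variance, the Normal–Normal posterior has precision τ_n = τ₀ + n/σ² and mean μ_n = (τ₀μ₀ + (n/σ²)x̄)/τ_n.
Here τ₀ = 1/18.5 = 0.054054 and τ_data = 9/119.6 = 0.075251, so τ_n = 0.129305.
Rearranging for μ₀: μ₀ = (μ_n·τ_n − τ_data·x̄)/τ₀ = (3.0763·0.129305 − 0.075251·-2.4) / 0.054054 = 0.578383/0.054054 ≈ 10.7.

μ₀ = 10.7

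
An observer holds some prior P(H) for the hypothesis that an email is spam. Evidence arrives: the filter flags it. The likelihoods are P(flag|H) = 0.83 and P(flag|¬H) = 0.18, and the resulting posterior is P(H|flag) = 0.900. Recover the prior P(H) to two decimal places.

P(H) = 0.66

Bayes' rule in odds form gives O(H|E) = O(H)·[P(E|H)/P(E|¬H)], hence O(H) = O(H|E)/LR.
Posterior odds = 0.900/(1−0.900) = 9.0000. LR = 0.83/0.18 = 4.6111.
Prior odds = 9.0000/4.6111 = 1.9518, so P(H) = 1.9518/(1+1.9518) ≈ 0.66.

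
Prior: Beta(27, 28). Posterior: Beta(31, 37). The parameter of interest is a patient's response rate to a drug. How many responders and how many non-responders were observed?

4 responders and 9 non-responders

Under Beta–binomial conjugacy the posterior parameters are (a+s, b+f).
Match parameters: s=31−27=4, f=37−28=9.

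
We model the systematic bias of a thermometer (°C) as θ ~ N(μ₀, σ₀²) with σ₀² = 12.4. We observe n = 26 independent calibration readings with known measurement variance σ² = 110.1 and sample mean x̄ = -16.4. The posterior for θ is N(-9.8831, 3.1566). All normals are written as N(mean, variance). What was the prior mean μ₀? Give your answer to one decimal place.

With known observation variance, the Normal–Normal posterior has precision τ_n = τ₀ + n/σ² and mean μ_n = (τ₀μ₀ + (n/σ²)x̄)/τ_n.
Here τ₀ = 1/12.4 = 0.080645 and τ_data = 26/110.1 = 0.236149, so τ_n = 0.316794.
Rearranging for μ₀: μ₀ = (μ_n·τ_n − τ_data·x̄)/τ₀ = (-9.8831·0.316794 − 0.236149·-16.4) / 0.080645 = 0.741937/0.080645 ≈ 9.2.

μ₀ = 9.2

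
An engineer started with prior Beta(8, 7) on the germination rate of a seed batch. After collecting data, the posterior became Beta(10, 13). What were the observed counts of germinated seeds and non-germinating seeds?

2 germinated seeds and 6 non-germinating seeds

Beta is conjugate to the binomial likelihood: posterior = Beta(a+s, b+f).
Match parameters: s=10−8=2, f=13−7=6.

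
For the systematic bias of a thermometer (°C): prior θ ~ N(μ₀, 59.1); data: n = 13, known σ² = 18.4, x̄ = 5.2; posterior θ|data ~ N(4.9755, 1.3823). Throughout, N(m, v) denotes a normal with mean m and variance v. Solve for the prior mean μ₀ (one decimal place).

The posterior mean is a precision-weighted average: μ_n = (τ₀μ₀ + τ_data·x̄)/(τ₀+τ_data), with τ₀=1/σ₀² and τ_data=n/σ².
Here τ₀ = 1/59.1 = 0.016920 and τ_data = 13/18.4 = 0.706522, so τ_n = 0.723442.
Rearranging for μ₀: μ₀ = (μ_n·τ_n − τ_data·x̄)/τ₀ = (4.9755·0.723442 − 0.706522·5.2) / 0.016920 = -0.074429/0.016920 ≈ -4.4.

μ₀ = -4.4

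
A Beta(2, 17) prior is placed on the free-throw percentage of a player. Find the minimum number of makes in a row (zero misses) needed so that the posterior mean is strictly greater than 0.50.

After k makes and 0 misses the posterior is Beta(2+k, 17), with mean (2+k)/(2+17+k).
Set (2+k)/(19+k) > 0.50 and solve: k > (0.50·19 − 2)/(1 − 0.50) = 15.000.
The smallest integer exceeding 15.000 is 16.

k = 16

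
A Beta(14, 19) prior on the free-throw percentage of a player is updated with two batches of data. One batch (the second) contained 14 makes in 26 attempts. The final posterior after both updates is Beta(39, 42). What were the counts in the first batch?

Because Beta–binomial updating is additive in the counts, the combined data contributed (α_post−α_prior, β_post−β_prior) successes and failures.
Total across both batches: 39−14=25 makes, 42−19=23 misses.
Subtract the second batch: 25−14=11 makes and 23−12=11 misses.

11 makes and 11 misses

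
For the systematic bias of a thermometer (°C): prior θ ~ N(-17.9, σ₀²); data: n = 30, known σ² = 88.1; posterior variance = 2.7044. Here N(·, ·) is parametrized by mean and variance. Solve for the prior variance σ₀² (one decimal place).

For the Normal–Normal model with known σ², precisions add: τ_n = τ₀ + n/σ².
So 1/σ₀² = 1/2.7044 − 30/88.1 = 0.369768 − 0.340522 = 0.029246.
Hence σ₀² = 1/0.029246 ≈ 34.2.

σ₀² = 34.2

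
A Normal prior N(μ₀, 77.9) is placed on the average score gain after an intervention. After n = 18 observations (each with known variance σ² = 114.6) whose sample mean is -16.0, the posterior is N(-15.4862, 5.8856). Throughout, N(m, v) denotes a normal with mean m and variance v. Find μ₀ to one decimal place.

μ₀ = -9.2

With known observation variance, the Normal–Normal posterior has precision τ_n = τ₀ + n/σ² and mean μ_n = (τ₀μ₀ + (n/σ²)x̄)/τ_n.
Here τ₀ = 1/77.9 = 0.012837 and τ_data = 18/114.6 = 0.157068, so τ_n = 0.169905.
Rearranging for μ₀: μ₀ = (μ_n·τ_n − τ_data·x̄)/τ₀ = (-15.4862·0.169905 − 0.157068·-16.0) / 0.012837 = -0.118095/0.012837 ≈ -9.2.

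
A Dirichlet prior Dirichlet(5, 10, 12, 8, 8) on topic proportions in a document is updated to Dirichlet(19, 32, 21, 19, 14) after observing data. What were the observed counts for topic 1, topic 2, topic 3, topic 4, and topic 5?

For a Dirichlet(α) prior with multinomial counts c, the posterior is Dirichlet(α + c) componentwise.
Counts are posterior − prior componentwise: 19−5=14, 32−10=22, 21−12=9, 19−8=11, 14−8=6.

counts (14, 22, 9, 11, 6)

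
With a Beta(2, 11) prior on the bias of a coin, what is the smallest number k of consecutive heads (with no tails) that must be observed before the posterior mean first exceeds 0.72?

k = 27

After k heads and 0 tails the posterior is Beta(2+k, 11), with mean (2+k)/(2+11+k).
Set (2+k)/(13+k) > 0.72 and solve: k > (0.72·13 − 2)/(1 − 0.72) = 26.286.
The smallest integer exceeding 26.286 is 27.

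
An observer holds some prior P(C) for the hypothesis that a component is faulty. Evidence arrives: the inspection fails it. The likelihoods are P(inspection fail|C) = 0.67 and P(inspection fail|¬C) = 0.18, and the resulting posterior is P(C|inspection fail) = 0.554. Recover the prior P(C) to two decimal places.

P(C) = 0.25

Bayes' rule in odds form gives O(C|E) = O(C)·[P(E|C)/P(E|¬C)], hence O(C) = O(C|E)/LR.
Posterior odds = 0.554/(1−0.554) = 1.2422. LR = 0.67/0.18 = 3.7222.
Prior odds = 1.2422/3.7222 = 0.3337, so P(C) = 0.3337/(1+0.3337) ≈ 0.25.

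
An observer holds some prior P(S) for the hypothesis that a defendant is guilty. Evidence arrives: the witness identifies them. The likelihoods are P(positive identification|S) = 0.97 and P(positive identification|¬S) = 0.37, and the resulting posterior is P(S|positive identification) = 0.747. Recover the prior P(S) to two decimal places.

In odds form, posterior odds = prior odds × likelihood ratio, so prior odds = posterior odds ÷ LR.
Posterior odds = 0.747/(1−0.747) = 2.9526. LR = 0.97/0.37 = 2.6216.
Prior odds = 2.9526/2.6216 = 1.1263, so P(S) = 1.1263/(1+1.1263) ≈ 0.53.

P(S) = 0.53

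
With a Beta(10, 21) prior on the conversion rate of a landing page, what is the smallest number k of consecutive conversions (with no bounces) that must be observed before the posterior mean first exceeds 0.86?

After k conversions and 0 bounces the posterior is Beta(10+k, 21), with mean (10+k)/(10+21+k).
Set (10+k)/(31+k) > 0.86 and solve: k > (0.86·31 − 10)/(1 − 0.86) = 119.000.
The smallest integer exceeding 119.000 is 120, and checking k=120: (130)/(151) = 0.8609 > 0.86.

k = 120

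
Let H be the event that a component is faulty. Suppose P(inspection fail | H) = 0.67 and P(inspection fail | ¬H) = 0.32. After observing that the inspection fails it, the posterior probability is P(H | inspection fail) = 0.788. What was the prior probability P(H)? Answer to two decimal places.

In odds form, posterior odds = prior odds × likelihood ratio, so prior odds = posterior odds ÷ LR.
Posterior odds = 0.788/(1−0.788) = 3.7170. LR = 0.67/0.32 = 2.0938.
Prior odds = 3.7170/2.0938 = 1.7752, so P(H) = 1.7752/(1+1.7752) ≈ 0.64.

P(H) = 0.64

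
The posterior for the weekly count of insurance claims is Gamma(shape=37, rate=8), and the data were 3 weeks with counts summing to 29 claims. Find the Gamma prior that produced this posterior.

Gamma–Poisson conjugacy: posterior shape = α + Σxᵢ, posterior rate = β + n.
So α = 37 − 29 = 8 and β = 8 − 3 = 5.

Gamma(shape=8, rate=5)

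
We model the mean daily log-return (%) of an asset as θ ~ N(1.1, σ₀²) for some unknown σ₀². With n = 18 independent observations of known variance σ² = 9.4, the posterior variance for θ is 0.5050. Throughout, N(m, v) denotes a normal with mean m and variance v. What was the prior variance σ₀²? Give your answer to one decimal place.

σ₀² = 15.3

For the Normal–Normal model with known σ², precisions add: τ_n = τ₀ + n/σ².
So 1/σ₀² = 1/0.5050 − 18/9.4 = 1.980198 − 1.914894 = 0.065304.
Hence σ₀² = 1/0.065304 ≈ 15.3.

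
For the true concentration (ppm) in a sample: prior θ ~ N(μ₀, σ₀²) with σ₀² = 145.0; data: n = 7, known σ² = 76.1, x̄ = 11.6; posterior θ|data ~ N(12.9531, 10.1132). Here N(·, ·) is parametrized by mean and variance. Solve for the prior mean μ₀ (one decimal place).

With known observation variance, the Normal–Normal posterior has precision τ_n = τ₀ + n/σ² and mean μ_n = (τ₀μ₀ + (n/σ²)x̄)/τ_n.
Here τ₀ = 1/145.0 = 0.006897 and τ_data = 7/76.1 = 0.091984, so τ_n = 0.098881.
Rearranging for μ₀: μ₀ = (μ_n·τ_n − τ_data·x̄)/τ₀ = (12.9531·0.098881 − 0.091984·11.6) / 0.006897 = 0.213801/0.006897 ≈ 31.0.

μ₀ = 31.0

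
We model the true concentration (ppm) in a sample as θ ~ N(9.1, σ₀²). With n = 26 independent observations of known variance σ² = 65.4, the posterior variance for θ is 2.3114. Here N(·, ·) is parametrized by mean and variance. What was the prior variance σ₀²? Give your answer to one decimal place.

σ₀² = 28.5

For the Normal–Normal model with known σ², precisions add: τ_n = τ₀ + n/σ².
So 1/σ₀² = 1/2.3114 − 26/65.4 = 0.432638 − 0.397554 = 0.035084.
Hence σ₀² = 1/0.035084 ≈ 28.5.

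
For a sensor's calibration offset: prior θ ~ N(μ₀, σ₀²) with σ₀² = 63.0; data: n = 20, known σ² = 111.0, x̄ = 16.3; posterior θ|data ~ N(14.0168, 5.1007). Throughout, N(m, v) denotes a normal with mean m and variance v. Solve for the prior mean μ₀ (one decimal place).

With known observation variance, the Normal–Normal posterior has precision τ_n = τ₀ + n/σ² and mean μ_n = (τ₀μ₀ + (n/σ²)x̄)/τ_n.
Here τ₀ = 1/63.0 = 0.015873 and τ_data = 20/111.0 = 0.180180, so τ_n = 0.196053.
Rearranging for μ₀: μ₀ = (μ_n·τ_n − τ_data·x̄)/τ₀ = (14.0168·0.196053 − 0.180180·16.3) / 0.015873 = -0.188898/0.015873 ≈ -11.9.

μ₀ = -11.9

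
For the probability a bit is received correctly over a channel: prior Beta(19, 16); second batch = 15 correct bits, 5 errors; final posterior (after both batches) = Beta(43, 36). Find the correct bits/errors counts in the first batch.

9 correct bits and 15 errors

Because Beta–binomial updating is additive in the counts, the combined data contributed (α_post−α_prior, β_post−β_prior) successes and failures.
Total across both batches: 43−19=24 correct bits, 36−16=20 errors.
Subtract the second batch: 24−15=9 correct bits and 20−5=15 errors.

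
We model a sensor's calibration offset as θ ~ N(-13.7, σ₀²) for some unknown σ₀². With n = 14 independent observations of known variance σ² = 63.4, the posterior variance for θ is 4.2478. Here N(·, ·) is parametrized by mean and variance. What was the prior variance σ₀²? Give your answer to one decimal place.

For the Normal–Normal model with known σ², precisions add: τ_n = τ₀ + n/σ².
So 1/σ₀² = 1/4.2478 − 14/63.4 = 0.235416 − 0.220820 = 0.014596.
Hence σ₀² = 1/0.014596 ≈ 68.5.

σ₀² = 68.5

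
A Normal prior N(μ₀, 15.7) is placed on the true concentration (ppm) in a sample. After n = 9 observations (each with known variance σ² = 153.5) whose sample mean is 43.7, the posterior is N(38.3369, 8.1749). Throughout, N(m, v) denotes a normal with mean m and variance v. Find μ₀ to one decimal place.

μ₀ = 33.4

The posterior mean is a precision-weighted average: μ_n = (τ₀μ₀ + τ_data·x̄)/(τ₀+τ_data), with τ₀=1/σ₀² and τ_data=n/σ².
Here τ₀ = 1/15.7 = 0.063694 and τ_data = 9/153.5 = 0.058632, so τ_n = 0.122326.
Rearranging for μ₀: μ₀ = (μ_n·τ_n − τ_data·x̄)/τ₀ = (38.3369·0.122326 − 0.058632·43.7) / 0.063694 = 2.127381/0.063694 ≈ 33.4.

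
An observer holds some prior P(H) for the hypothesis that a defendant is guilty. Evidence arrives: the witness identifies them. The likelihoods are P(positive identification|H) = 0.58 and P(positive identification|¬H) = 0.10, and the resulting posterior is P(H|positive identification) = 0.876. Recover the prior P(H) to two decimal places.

P(H) = 0.55

Bayes' rule in odds form gives O(H|E) = O(H)·[P(E|H)/P(E|¬H)], hence O(H) = O(H|E)/LR.
Posterior odds = 0.876/(1−0.876) = 7.0645. LR = 0.58/0.10 = 5.8000.
Prior odds = 7.0645/5.8000 = 1.2180, so P(H) = 1.2180/(1+1.2180) ≈ 0.55.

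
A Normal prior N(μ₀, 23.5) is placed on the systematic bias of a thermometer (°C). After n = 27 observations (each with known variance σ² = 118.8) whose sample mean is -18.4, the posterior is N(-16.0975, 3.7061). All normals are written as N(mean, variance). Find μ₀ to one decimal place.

The posterior mean is a precision-weighted average: μ_n = (τ₀μ₀ + τ_data·x̄)/(τ₀+τ_data), with τ₀=1/σ₀² and τ_data=n/σ².
Here τ₀ = 1/23.5 = 0.042553 and τ_data = 27/118.8 = 0.227273, so τ_n = 0.269826.
Rearranging for μ₀: μ₀ = (μ_n·τ_n − τ_data·x̄)/τ₀ = (-16.0975·0.269826 − 0.227273·-18.4) / 0.042553 = -0.161701/0.042553 ≈ -3.8.

μ₀ = -3.8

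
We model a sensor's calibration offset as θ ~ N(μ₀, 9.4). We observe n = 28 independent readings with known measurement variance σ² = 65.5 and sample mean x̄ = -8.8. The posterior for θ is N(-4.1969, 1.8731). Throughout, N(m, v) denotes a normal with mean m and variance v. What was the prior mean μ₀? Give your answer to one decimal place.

μ₀ = 14.3

The posterior mean is a precision-weighted average: μ_n = (τ₀μ₀ + τ_data·x̄)/(τ₀+τ_data), with τ₀=1/σ₀² and τ_data=n/σ².
Here τ₀ = 1/9.4 = 0.106383 and τ_data = 28/65.5 = 0.427481, so τ_n = 0.533864.
Rearranging for μ₀: μ₀ = (μ_n·τ_n − τ_data·x̄)/τ₀ = (-4.1969·0.533864 − 0.427481·-8.8) / 0.106383 = 1.521259/0.106383 ≈ 14.3.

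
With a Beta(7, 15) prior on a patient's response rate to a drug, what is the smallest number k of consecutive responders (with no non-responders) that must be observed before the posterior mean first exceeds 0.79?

k = 50

After k responders and 0 non-responders the posterior is Beta(7+k, 15), with mean (7+k)/(7+15+k).
Set (7+k)/(22+k) > 0.79 and solve: k > (0.79·22 − 7)/(1 − 0.79) = 49.429.
The smallest integer exceeding 49.429 is 50.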